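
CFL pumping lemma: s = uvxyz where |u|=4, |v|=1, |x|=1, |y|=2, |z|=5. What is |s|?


|s| = |u| + |v| + |x| + |y| + |z|
= 4 + 1 + 1 + 2 + 5
= 5 + 1 + 7
= 6 + 7
= 13

13


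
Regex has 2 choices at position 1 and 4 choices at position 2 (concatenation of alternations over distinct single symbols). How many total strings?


First group: 2 alternatives
Second group: 4 alternatives
Concatenation: each choice from group 1 pairs with each from group 2
Total = 2 x 4 = 8

8


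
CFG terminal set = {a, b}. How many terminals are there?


Terminal symbols: a, b
Counting each: a (#1), b (#2)
Total = 2

2


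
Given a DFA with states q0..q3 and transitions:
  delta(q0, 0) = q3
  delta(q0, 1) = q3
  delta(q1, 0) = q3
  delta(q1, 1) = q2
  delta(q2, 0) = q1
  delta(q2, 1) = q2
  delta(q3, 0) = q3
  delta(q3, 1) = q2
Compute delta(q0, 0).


Looking up transition function:
delta(q0, 0) in the table
Row: q0, Column: 0
Result: q3

q3


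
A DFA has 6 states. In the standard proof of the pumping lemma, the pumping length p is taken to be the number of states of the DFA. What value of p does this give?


Pumping lemma for regular languages (standard proof):
Take p = |Q|, the number of DFA states.
Any string of length >= |Q| passes through |Q|+1 states while reading its first |Q| symbols,
so by pigeonhole some state repeats, giving the loop that can be pumped.
Here |Q| = 6
Therefore the proof uses p = 6

6


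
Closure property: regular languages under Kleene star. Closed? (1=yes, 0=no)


Regular languages are closed under:
- Union (DFA product construction)
- Intersection (DFA product construction)
- Complement (swap accept/reject states)
- Concatenation (NFA construction)
- Kleene star (NFA construction)
Kleene star is in this list
Therefore: closed

1


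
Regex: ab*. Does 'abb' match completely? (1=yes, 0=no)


Pattern: ab*
String: 'abb'
Pattern requires: exactly one 'a' followed by zero or more 'b's
First char is 'a' -> OK
Rest 'bb': all b's? Yes
Result: 1

1


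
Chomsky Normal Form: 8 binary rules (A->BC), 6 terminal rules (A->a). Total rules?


CNF allows two rule forms:
  A -> BC (binary): 8 rules
  A -> a (terminal): 6 rules
Total = 8 + 6 = 14

14


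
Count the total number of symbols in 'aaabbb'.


String: 'aaabbb'
Counting characters:
  'a' appears 3 time(s)
  'b' appears 3 time(s)
Total length = 3 + 3 = 6

6


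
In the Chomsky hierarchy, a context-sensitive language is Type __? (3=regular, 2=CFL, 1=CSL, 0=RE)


Chomsky hierarchy levels:
  Type 3: Regular (DFA/NFA/regex)
  Type 2: Context-free (PDA)
  Type 1: Context-sensitive
  Type 0: Recursively enumerable (TM)
'context-sensitive' corresponds to Type 1

1


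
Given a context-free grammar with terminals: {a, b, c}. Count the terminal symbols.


Terminal symbols: a, b, c
Counting each: a (#1), b (#2), c (#3)
Total = 3

3


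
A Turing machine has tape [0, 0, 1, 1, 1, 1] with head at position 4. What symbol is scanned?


Tape: [0, 0, 1, 1, 1, 1]
Positions: 0 1 2 3 4 5
Values:    0 0 1 1 1 1
Head at position 4
tape[4] = 1

1


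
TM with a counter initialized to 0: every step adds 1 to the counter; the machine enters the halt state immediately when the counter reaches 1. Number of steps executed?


Counter starts at 0. Counting sequence:
  Step 1: counter = 1
Counter reached 1 -> halt
Total steps = 1

1


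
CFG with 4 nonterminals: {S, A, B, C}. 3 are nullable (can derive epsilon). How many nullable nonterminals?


Nonterminals: {S, A, B, C}
A nonterminal is nullable if it can derive epsilon
Counting nullable nonterminals: 3
Total nullable = 3

3


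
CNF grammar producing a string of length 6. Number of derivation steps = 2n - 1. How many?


Chomsky Normal Form derivation:
String length n = 6
Each step either:
  - Splits a nonterminal into two (n-1 such steps)
  - Converts a nonterminal to terminal (n such steps)
Total = (n-1) + n = 2n - 1
= 2(6) - 1
= 12 - 1
= 11

11


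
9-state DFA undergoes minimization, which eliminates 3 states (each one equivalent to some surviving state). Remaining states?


Original DFA: 9 states
Redundant states removed: 3
Minimized states = original - removed
= 9 - 3
= 6

6


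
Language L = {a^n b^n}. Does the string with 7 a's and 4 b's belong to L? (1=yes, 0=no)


Language requires equal numbers of a's and b's
PDA pushes for each 'a', pops for each 'b'
Number of a's = 7
Number of b's = 4
7 != 4 -> Reject

0


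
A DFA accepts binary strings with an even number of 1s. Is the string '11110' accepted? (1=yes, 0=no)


DFA has 2 states: q_even (start, accept=yes) and q_odd
Processing string '11110' character by character:
  Position 0: read '1', 1-count=1 -> q_odd
  Position 1: read '1', 1-count=2 -> q_even
  Position 2: read '1', 1-count=3 -> q_odd
  Position 3: read '1', 1-count=4 -> q_even
  Position 4: read '0', 1-count=4 -> q_even (no change)
Final state: q_even, total 1s = 4 (even); the DFA requires an even count -> accept

1


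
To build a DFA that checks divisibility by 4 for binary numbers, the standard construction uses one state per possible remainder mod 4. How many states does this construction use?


Divisibility by 4 is tracked via the remainder mod 4: 0, 1, ..., 3
The construction assigns one state to each remainder
Number of remainders = 4

4


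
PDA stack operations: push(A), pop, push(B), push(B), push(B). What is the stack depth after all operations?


Tracing stack operations:
  push(A) -> stack = [A], depth=1
  pop -> removed A, stack = [], depth=0
  push(B) -> stack = [B], depth=1
  push(B) -> stack = [B,B], depth=2
  push(B) -> stack = [B,B,B], depth=3
Final depth = 3

3


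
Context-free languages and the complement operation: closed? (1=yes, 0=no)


CFL closure properties:
  Closed under: union, concatenation, Kleene star
  NOT closed under: intersection, complement
Operation 'complement' is in not-closed list -> No (not closed)

0


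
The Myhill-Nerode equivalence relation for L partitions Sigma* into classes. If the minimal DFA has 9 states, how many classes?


Myhill-Nerode theorem:
Number of equivalence classes = number of states in minimal DFA
Minimal DFA states = 9
Therefore equivalence classes = 9

9


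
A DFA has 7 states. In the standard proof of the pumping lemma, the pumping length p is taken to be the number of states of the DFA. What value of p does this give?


Pumping lemma for regular languages (standard proof):
Take p = |Q|, the number of DFA states.
Any string of length >= |Q| passes through |Q|+1 states while reading its first |Q| symbols,
so by pigeonhole some state repeats, giving the loop that can be pumped.
Here |Q| = 7
Therefore the proof uses p = 7

7


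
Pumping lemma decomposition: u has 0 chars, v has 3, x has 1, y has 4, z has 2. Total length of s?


|s| = |u| + |v| + |x| + |y| + |z|
= 0 + 3 + 1 + 4 + 2
= 3 + 1 + 6
= 4 + 6
= 10

10


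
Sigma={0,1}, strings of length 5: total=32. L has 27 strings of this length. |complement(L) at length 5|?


Alphabet: {0,1}
String length: 5
Total strings of length 5 = 2^5 = 32
Strings in L = 27
Complement = total - |L|
= 32 - 27
= 5

5


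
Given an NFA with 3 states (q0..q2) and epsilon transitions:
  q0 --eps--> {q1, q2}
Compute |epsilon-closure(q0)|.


Starting from q0
Initialize closure = {q0}
Follow epsilon from q0 -> add q1
Follow epsilon from q0 -> add q2
Final closure: {q0, q1, q2}
Size = 3

3


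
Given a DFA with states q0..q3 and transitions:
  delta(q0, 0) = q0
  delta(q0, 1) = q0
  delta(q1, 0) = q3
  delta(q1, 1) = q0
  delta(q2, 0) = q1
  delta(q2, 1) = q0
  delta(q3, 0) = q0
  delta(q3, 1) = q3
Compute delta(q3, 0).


Looking up transition function:
delta(q3, 0) in the table
Row: q3, Column: 0
Result: q0

q0


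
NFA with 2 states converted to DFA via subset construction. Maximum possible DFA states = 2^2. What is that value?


NFA has 2 states
Subset construction: each DFA state = subset of NFA states
Maximum subsets = 2^2
2^2 = 4

4


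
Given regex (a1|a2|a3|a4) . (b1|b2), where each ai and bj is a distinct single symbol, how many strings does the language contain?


First group: 4 alternatives
Second group: 2 alternatives
Concatenation: each choice from group 1 pairs with each from group 2
Total = 4 x 2 = 8

8


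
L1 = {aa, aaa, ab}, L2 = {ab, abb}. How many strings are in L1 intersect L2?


L1 = {aa, aaa, ab}
L2 = {ab, abb}
Checking each string in L1 against L2:
  'aa': in L2? No
  'aaa': in L2? No
  'ab': in L2? Yes
Intersection = {ab}
|L1 ∩ L2| = 1

1


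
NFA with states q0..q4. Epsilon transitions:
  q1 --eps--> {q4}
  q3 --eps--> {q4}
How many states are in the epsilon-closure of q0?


Starting from q0
Initialize closure = {q0}
q0 has no outgoing epsilon transitions -> nothing to add
Final closure: {q0}
Size = 1

1


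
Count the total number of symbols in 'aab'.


String: 'aab'
Counting characters:
  'a' appears 2 time(s)
  'b' appears 1 time(s)
Total length = 2 + 1 = 3

3


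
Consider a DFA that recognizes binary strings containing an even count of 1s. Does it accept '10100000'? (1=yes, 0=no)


DFA has 2 states: q_even (start, accept=yes) and q_odd
Processing string '10100000' character by character:
  Position 0: read '1', 1-count=1 -> q_odd
  Position 1: read '0', 1-count=1 -> q_odd (no change)
  Position 2: read '1', 1-count=2 -> q_even
  Position 3: read '0', 1-count=2 -> q_even (no change)
  Position 4: read '0', 1-count=2 -> q_even (no change)
  Position 5: read '0', 1-count=2 -> q_even (no change)
  Position 6: read '0', 1-count=2 -> q_even (no change)
  Position 7: read '0', 1-count=2 -> q_even (no change)
Final state: q_even, total 1s = 2 (even); the DFA requires an even count -> accept

1


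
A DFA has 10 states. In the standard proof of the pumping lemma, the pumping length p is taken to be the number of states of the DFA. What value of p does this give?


Pumping lemma for regular languages (standard proof):
Take p = |Q|, the number of DFA states.
Any string of length >= |Q| passes through |Q|+1 states while reading its first |Q| symbols,
so by pigeonhole some state repeats, giving the loop that can be pumped.
Here |Q| = 10
Therefore the proof uses p = 10

10


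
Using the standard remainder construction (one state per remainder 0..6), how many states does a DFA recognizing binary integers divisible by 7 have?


Divisibility by 7 is tracked via the remainder mod 7: 0, 1, ..., 6
The construction assigns one state to each remainder
Number of remainders = 7

7


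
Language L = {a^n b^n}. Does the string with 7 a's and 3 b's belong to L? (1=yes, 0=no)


Language requires equal numbers of a's and b's
PDA pushes for each 'a', pops for each 'b'
Number of a's = 7
Number of b's = 3
7 != 3 -> Reject

0


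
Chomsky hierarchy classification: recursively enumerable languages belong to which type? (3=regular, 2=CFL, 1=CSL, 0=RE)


Chomsky hierarchy levels:
  Type 3: Regular (DFA/NFA/regex)
  Type 2: Context-free (PDA)
  Type 1: Context-sensitive
  Type 0: Recursively enumerable (TM)
'recursively enumerable' corresponds to Type 0

0


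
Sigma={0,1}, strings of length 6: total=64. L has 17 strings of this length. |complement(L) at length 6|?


Alphabet: {0,1}
String length: 6
Total strings of length 6 = 2^6 = 64
Strings in L = 17
Complement = total - |L|
= 64 - 17
= 47

47


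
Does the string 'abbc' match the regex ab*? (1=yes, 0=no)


Pattern: ab*
String: 'abbc'
Pattern requires: exactly one 'a' followed by zero or more 'b's
First char is 'a' -> OK
Rest 'bbc': all b's? No
Result: 0

0


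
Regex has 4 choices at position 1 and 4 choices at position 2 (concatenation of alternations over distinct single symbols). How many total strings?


First group: 4 alternatives
Second group: 4 alternatives
Concatenation: each choice from group 1 pairs with each from group 2
Total = 4 x 4 = 16

16


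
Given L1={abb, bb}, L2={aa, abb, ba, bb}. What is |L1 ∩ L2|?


L1 = {abb, bb}
L2 = {aa, abb, ba, bb}
Checking each string in L1 against L2:
  'abb': in L2? Yes
  'bb': in L2? Yes
Intersection = {abb, bb}
|L1 ∩ L2| = 2

2


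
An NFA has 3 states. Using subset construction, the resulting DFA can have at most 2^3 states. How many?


NFA has 3 states
Subset construction: each DFA state = subset of NFA states
Maximum subsets = 2^3
2^3 = 8

8


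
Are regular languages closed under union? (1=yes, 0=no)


Regular languages are closed under all standard operations:
- Union: Yes (product construction)
- Intersection: Yes (product construction)
- Complement: Yes (swap accept/reject)
- Concatenation: Yes (NFA construction)
Operation: union -> Closed

1


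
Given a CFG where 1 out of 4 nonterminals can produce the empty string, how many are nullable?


Nonterminals: {S, A, B, C}
A nonterminal is nullable if it can derive epsilon
Counting nullable nonterminals: 1
Total nullable = 1

1


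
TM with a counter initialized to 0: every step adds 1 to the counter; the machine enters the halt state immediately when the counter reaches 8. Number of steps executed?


Counter starts at 0. Counting sequence:
  Step 1: counter = 1
  Step 2: counter = 2
  Step 3: counter = 3
  Step 4: counter = 4
  Step 5: counter = 5
  Step 6: counter = 6
  Step 7: counter = 7
  Step 8: counter = 8
Counter reached 8 -> halt
Total steps = 8

8


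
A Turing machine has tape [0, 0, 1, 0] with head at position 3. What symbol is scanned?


Tape: [0, 0, 1, 0]
Positions: 0 1 2 3
Values:    0 0 1 0
Head at position 3
tape[3] = 0

0


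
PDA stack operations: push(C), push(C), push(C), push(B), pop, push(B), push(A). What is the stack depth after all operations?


Tracing stack operations:
  push(C) -> stack = [C], depth=1
  push(C) -> stack = [C,C], depth=2
  push(C) -> stack = [C,C,C], depth=3
  push(B) -> stack = [C,C,C,B], depth=4
  pop -> removed B, stack = [C,C,C], depth=3
  push(B) -> stack = [C,C,C,B], depth=4
  push(A) -> stack = [C,C,C,B,A], depth=5
Final depth = 5

5


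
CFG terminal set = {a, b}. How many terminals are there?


Terminal symbols: a, b
Counting each: a (#1), b (#2)
Total = 2

2


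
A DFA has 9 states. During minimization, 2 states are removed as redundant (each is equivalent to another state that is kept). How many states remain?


Original DFA: 9 states
Redundant states removed: 2
Minimized states = original - removed
= 9 - 2
= 7

7


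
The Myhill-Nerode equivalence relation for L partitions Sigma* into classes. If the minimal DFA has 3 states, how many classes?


Myhill-Nerode theorem:
Number of equivalence classes = number of states in minimal DFA
Minimal DFA states = 3
Therefore equivalence classes = 3

3


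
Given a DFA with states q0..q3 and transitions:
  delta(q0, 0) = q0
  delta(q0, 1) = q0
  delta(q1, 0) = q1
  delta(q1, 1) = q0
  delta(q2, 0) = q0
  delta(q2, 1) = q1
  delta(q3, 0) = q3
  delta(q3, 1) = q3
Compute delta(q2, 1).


Looking up transition function:
delta(q2, 1) in the table
Row: q2, Column: 1
Result: q1

q1


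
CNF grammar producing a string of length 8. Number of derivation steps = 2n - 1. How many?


Chomsky Normal Form derivation:
String length n = 8
Each step either:
  - Splits a nonterminal into two (n-1 such steps)
  - Converts a nonterminal to terminal (n such steps)
Total = (n-1) + n = 2n - 1
= 2(8) - 1
= 16 - 1
= 15

15


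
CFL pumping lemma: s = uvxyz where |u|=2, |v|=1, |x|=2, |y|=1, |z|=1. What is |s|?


|s| = |u| + |v| + |x| + |y| + |z|
= 2 + 1 + 2 + 1 + 1
= 3 + 2 + 2
= 5 + 2
= 7

7


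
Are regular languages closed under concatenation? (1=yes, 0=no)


Regular languages are closed under:
- Union (DFA product construction)
- Intersection (DFA product construction)
- Complement (swap accept/reject states)
- Concatenation (NFA construction)
- Kleene star (NFA construction)
concatenation is in this list
Therefore: closed

1


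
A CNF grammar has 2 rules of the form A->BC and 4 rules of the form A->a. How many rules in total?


CNF allows two rule forms:
  A -> BC (binary): 2 rules
  A -> a (terminal): 4 rules
Total = 2 + 4 = 6

6


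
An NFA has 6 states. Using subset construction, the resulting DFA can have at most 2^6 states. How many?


NFA has 6 states
Subset construction: each DFA state = subset of NFA states
Maximum subsets = 2^6
2^6 = 64

64


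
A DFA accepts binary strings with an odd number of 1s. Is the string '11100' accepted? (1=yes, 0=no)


DFA has 2 states: q_even (start, accept=no) and q_odd
Processing string '11100' character by character:
  Position 0: read '1', 1-count=1 -> q_odd
  Position 1: read '1', 1-count=2 -> q_even
  Position 2: read '1', 1-count=3 -> q_odd
  Position 3: read '0', 1-count=3 -> q_odd (no change)
  Position 4: read '0', 1-count=3 -> q_odd (no change)
Final state: q_odd, total 1s = 3 (odd); the DFA requires an odd count -> accept

1


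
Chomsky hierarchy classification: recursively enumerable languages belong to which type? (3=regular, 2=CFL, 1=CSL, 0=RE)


Chomsky hierarchy levels:
  Type 3: Regular (DFA/NFA/regex)
  Type 2: Context-free (PDA)
  Type 1: Context-sensitive
  Type 0: Recursively enumerable (TM)
'recursively enumerable' corresponds to Type 0

0


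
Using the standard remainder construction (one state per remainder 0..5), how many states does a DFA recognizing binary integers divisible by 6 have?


Divisibility by 6 is tracked via the remainder mod 6: 0, 1, ..., 5
The construction assigns one state to each remainder
Number of remainders = 6

6


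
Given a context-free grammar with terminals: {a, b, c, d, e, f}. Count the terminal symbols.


Terminal symbols: a, b, c, d, e, f
Counting each: a (#1), b (#2), c (#3), d (#4), e (#5), f (#6)
Total = 6

6


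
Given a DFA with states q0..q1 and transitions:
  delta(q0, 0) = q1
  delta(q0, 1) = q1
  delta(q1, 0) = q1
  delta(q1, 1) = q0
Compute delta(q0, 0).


Looking up transition function:
delta(q0, 0) in the table
Row: q0, Column: 0
Result: q1

q1


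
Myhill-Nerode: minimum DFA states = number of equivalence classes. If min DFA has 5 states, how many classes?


Myhill-Nerode theorem:
Number of equivalence classes = number of states in minimal DFA
Minimal DFA states = 5
Therefore equivalence classes = 5

5


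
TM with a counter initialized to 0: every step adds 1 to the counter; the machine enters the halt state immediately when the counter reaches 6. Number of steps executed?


Counter starts at 0. Counting sequence:
  Step 1: counter = 1
  Step 2: counter = 2
  Step 3: counter = 3
  Step 4: counter = 4
  Step 5: counter = 5
  Step 6: counter = 6
Counter reached 6 -> halt
Total steps = 6

6


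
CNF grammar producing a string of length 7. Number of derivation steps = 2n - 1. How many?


Chomsky Normal Form derivation:
String length n = 7
Each step either:
  - Splits a nonterminal into two (n-1 such steps)
  - Converts a nonterminal to terminal (n such steps)
Total = (n-1) + n = 2n - 1
= 2(7) - 1
= 14 - 1
= 13

13


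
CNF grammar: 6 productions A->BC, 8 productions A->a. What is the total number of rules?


CNF allows two rule forms:
  A -> BC (binary): 6 rules
  A -> a (terminal): 8 rules
Total = 6 + 8 = 14

14


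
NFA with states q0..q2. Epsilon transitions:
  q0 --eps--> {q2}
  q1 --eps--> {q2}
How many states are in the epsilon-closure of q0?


Starting from q0
Initialize closure = {q0}
Follow epsilon from q0 -> add q2
Final closure: {q0, q2}
Size = 2

2


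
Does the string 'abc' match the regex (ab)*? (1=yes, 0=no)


Pattern: (ab)*
String: 'abc'
Pattern requires: zero or more repetitions of 'ab'
Length 3 is odd -> cannot be (ab)* -> no match
Result: 0

0


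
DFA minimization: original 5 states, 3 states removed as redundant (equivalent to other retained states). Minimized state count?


Original DFA: 5 states
Redundant states removed: 3
Minimized states = original - removed
= 5 - 3
= 2

2


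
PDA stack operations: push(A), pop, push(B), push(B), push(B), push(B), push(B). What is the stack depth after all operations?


Tracing stack operations:
  push(A) -> stack = [A], depth=1
  pop -> removed A, stack = [], depth=0
  push(B) -> stack = [B], depth=1
  push(B) -> stack = [B,B], depth=2
  push(B) -> stack = [B,B,B], depth=3
  push(B) -> stack = [B,B,B,B], depth=4
  push(B) -> stack = [B,B,B,B,B], depth=5
Final depth = 5

5


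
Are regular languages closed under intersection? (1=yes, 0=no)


Regular languages are closed under:
- Union (DFA product construction)
- Intersection (DFA product construction)
- Complement (swap accept/reject states)
- Concatenation (NFA construction)
- Kleene star (NFA construction)
intersection is in this list
Therefore: closed

1


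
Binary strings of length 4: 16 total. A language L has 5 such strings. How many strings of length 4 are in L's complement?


Alphabet: {0,1}
String length: 4
Total strings of length 4 = 2^4 = 16
Strings in L = 5
Complement = total - |L|
= 16 - 5
= 11

11


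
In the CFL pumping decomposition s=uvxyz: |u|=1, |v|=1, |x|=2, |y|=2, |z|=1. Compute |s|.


|s| = |u| + |v| + |x| + |y| + |z|
= 1 + 1 + 2 + 2 + 1
= 2 + 2 + 3
= 4 + 3
= 7

7


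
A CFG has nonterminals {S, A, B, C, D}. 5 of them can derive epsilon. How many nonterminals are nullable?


Nonterminals: {S, A, B, C, D}
A nonterminal is nullable if it can derive epsilon
Counting nullable nonterminals: 5
Total nullable = 5

5


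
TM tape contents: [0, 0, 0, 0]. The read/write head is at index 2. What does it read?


Tape: [0, 0, 0, 0]
Positions: 0 1 2 3
Values:    0 0 0 0
Head at position 2
tape[2] = 0

0


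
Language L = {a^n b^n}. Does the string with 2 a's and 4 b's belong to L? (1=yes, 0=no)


Language requires equal numbers of a's and b's
PDA pushes for each 'a', pops for each 'b'
Number of a's = 2
Number of b's = 4
2 != 4 -> Reject

0


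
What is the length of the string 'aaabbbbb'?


String: 'aaabbbbb'
Counting characters:
  'a' appears 3 time(s)
  'b' appears 5 time(s)
Total length = 3 + 5 = 8

8


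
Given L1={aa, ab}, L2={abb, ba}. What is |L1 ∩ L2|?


L1 = {aa, ab}
L2 = {abb, ba}
Checking each string in L1 against L2:
  'aa': in L2? No
  'ab': in L2? No
Intersection = {}
|L1 ∩ L2| = 0

0


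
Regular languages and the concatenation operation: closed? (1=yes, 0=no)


Regular languages are closed under all standard operations:
- Union: Yes (product construction)
- Intersection: Yes (product construction)
- Complement: Yes (swap accept/reject)
- Concatenation: Yes (NFA construction)
Operation: concatenation -> Closed

1


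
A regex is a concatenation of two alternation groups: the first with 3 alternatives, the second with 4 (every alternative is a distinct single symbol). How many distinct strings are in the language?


First group: 3 alternatives
Second group: 4 alternatives
Concatenation: each choice from group 1 pairs with each from group 2
Total = 3 x 4 = 12

12


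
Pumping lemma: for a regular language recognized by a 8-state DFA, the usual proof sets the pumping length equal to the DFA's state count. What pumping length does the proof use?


Pumping lemma for regular languages (standard proof):
Take p = |Q|, the number of DFA states.
Any string of length >= |Q| passes through |Q|+1 states while reading its first |Q| symbols,
so by pigeonhole some state repeats, giving the loop that can be pumped.
Here |Q| = 8
Therefore the proof uses p = 8

8


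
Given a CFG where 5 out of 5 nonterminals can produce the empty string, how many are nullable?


Nonterminals: {S, A, B, C, D}
A nonterminal is nullable if it can derive epsilon
Counting nullable nonterminals: 5
Total nullable = 5

5


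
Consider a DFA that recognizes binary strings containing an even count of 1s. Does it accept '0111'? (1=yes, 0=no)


DFA has 2 states: q_even (start, accept=yes) and q_odd
Processing string '0111' character by character:
  Position 0: read '0', 1-count=0 -> q_even (no change)
  Position 1: read '1', 1-count=1 -> q_odd
  Position 2: read '1', 1-count=2 -> q_even
  Position 3: read '1', 1-count=3 -> q_odd
Final state: q_odd, total 1s = 3 (odd); the DFA requires an even count -> reject

0


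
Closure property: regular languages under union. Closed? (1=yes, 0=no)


Regular languages are closed under:
- Union (DFA product construction)
- Intersection (DFA product construction)
- Complement (swap accept/reject states)
- Concatenation (NFA construction)
- Kleene star (NFA construction)
union is in this list
Therefore: closed

1


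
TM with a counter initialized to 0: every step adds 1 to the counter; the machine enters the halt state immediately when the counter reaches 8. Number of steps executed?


Counter starts at 0. Counting sequence:
  Step 1: counter = 1
  Step 2: counter = 2
  Step 3: counter = 3
  Step 4: counter = 4
  Step 5: counter = 5
  Step 6: counter = 6
  Step 7: counter = 7
  Step 8: counter = 8
Counter reached 8 -> halt
Total steps = 8

8


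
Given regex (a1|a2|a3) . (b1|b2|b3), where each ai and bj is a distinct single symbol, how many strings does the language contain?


First group: 3 alternatives
Second group: 3 alternatives
Concatenation: each choice from group 1 pairs with each from group 2
Total = 3 x 3 = 9

9


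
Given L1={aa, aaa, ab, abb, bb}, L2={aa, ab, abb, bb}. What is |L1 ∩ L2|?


L1 = {aa, aaa, ab, abb, bb}
L2 = {aa, ab, abb, bb}
Checking each string in L1 against L2:
  'aa': in L2? Yes
  'aaa': in L2? No
  'ab': in L2? Yes
  'abb': in L2? Yes
  'bb': in L2? Yes
Intersection = {aa, ab, abb, bb}
|L1 ∩ L2| = 4

4


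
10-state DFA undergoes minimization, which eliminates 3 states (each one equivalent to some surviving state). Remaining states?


Original DFA: 10 states
Redundant states removed: 3
Minimized states = original - removed
= 10 - 3
= 7

7


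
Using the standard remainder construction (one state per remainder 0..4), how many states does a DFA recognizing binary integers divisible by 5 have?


Divisibility by 5 is tracked via the remainder mod 5: 0, 1, ..., 4
The construction assigns one state to each remainder
Number of remainders = 5

5


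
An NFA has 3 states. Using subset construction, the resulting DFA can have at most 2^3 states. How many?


NFA has 3 states
Subset construction: each DFA state = subset of NFA states
Maximum subsets = 2^3
2^3 = 8

8


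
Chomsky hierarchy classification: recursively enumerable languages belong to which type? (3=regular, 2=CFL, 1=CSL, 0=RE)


Chomsky hierarchy levels:
  Type 3: Regular (DFA/NFA/regex)
  Type 2: Context-free (PDA)
  Type 1: Context-sensitive
  Type 0: Recursively enumerable (TM)
'recursively enumerable' corresponds to Type 0

0


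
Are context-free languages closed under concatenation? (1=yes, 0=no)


CFL closure properties:
  Closed under: union, concatenation, Kleene star
  NOT closed under: intersection, complement
Operation 'concatenation' is in closed list -> Yes (closed)

1


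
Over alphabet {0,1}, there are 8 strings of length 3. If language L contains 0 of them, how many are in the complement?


Alphabet: {0,1}
String length: 3
Total strings of length 3 = 2^3 = 8
Strings in L = 0
Complement = total - |L|
= 8 - 0
= 8

8


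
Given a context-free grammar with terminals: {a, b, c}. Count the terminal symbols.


Terminal symbols: a, b, c
Counting each: a (#1), b (#2), c (#3)
Total = 3

3


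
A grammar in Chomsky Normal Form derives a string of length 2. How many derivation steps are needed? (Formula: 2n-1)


Chomsky Normal Form derivation:
String length n = 2
Each step either:
  - Splits a nonterminal into two (n-1 such steps)
  - Converts a nonterminal to terminal (n such steps)
Total = (n-1) + n = 2n - 1
= 2(2) - 1
= 4 - 1
= 3

3


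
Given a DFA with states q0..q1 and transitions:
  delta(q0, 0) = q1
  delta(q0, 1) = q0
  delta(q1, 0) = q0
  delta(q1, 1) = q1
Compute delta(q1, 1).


Looking up transition function:
delta(q1, 1) in the table
Row: q1, Column: 1
Result: q1

q1


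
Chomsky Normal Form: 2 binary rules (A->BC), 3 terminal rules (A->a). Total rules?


CNF allows two rule forms:
  A -> BC (binary): 2 rules
  A -> a (terminal): 3 rules
Total = 2 + 3 = 5

5


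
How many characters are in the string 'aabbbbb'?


String: 'aabbbbb'
Counting characters:
  'a' appears 2 time(s)
  'b' appears 5 time(s)
Total length = 2 + 5 = 7

7


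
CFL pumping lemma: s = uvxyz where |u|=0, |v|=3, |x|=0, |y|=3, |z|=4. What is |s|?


|s| = |u| + |v| + |x| + |y| + |z|
= 0 + 3 + 0 + 3 + 4
= 3 + 0 + 7
= 3 + 7
= 10

10


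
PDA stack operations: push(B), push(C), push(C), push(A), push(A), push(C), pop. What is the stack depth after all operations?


Tracing stack operations:
  push(B) -> stack = [B], depth=1
  push(C) -> stack = [B,C], depth=2
  push(C) -> stack = [B,C,C], depth=3
  push(A) -> stack = [B,C,C,A], depth=4
  push(A) -> stack = [B,C,C,A,A], depth=5
  push(C) -> stack = [B,C,C,A,A,C], depth=6
  pop -> removed C, stack = [B,C,C,A,A], depth=5
Final depth = 5

5


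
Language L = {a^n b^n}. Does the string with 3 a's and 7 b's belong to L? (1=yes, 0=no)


Language requires equal numbers of a's and b's
PDA pushes for each 'a', pops for each 'b'
Number of a's = 3
Number of b's = 7
3 != 7 -> Reject

0


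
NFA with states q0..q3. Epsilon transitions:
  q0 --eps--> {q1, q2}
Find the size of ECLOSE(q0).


Starting from q0
Initialize closure = {q0}
Follow epsilon from q0 -> add q1
Follow epsilon from q0 -> add q2
Final closure: {q0, q1, q2}
Size = 3

3


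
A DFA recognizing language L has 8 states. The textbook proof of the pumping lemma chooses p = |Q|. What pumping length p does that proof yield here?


Pumping lemma for regular languages (standard proof):
Take p = |Q|, the number of DFA states.
Any string of length >= |Q| passes through |Q|+1 states while reading its first |Q| symbols,
so by pigeonhole some state repeats, giving the loop that can be pumped.
Here |Q| = 8
Therefore the proof uses p = 8

8


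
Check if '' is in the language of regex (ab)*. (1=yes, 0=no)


Pattern: (ab)*
String: ''
Pattern requires: zero or more repetitions of 'ab'
Pairs: []
All pairs are 'ab'? Yes
Result: 1

1


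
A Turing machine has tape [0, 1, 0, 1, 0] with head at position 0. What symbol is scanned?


Tape: [0, 1, 0, 1, 0]
Positions: 0 1 2 3 4
Values:    0 1 0 1 0
Head at position 0
tape[0] = 0

0


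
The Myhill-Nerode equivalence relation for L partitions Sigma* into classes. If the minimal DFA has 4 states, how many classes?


Myhill-Nerode theorem:
Number of equivalence classes = number of states in minimal DFA
Minimal DFA states = 4
Therefore equivalence classes = 4

4


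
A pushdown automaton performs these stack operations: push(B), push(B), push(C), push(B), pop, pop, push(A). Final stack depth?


Tracing stack operations:
  push(B) -> stack = [B], depth=1
  push(B) -> stack = [B,B], depth=2
  push(C) -> stack = [B,B,C], depth=3
  push(B) -> stack = [B,B,C,B], depth=4
  pop -> removed B, stack = [B,B,C], depth=3
  pop -> removed C, stack = [B,B], depth=2
  push(A) -> stack = [B,B,A], depth=3
Final depth = 3

3


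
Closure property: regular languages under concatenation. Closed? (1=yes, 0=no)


Regular languages are closed under:
- Union (DFA product construction)
- Intersection (DFA product construction)
- Complement (swap accept/reject states)
- Concatenation (NFA construction)
- Kleene star (NFA construction)
concatenation is in this list
Therefore: closed

1


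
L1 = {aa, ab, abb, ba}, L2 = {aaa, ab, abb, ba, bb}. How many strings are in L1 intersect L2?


L1 = {aa, ab, abb, ba}
L2 = {aaa, ab, abb, ba, bb}
Checking each string in L1 against L2:
  'aa': in L2? No
  'ab': in L2? Yes
  'abb': in L2? Yes
  'ba': in L2? Yes
Intersection = {ab, abb, ba}
|L1 ∩ L2| = 3

3


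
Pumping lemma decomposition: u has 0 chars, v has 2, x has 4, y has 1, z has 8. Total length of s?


|s| = |u| + |v| + |x| + |y| + |z|
= 0 + 2 + 4 + 1 + 8
= 2 + 4 + 9
= 6 + 9
= 15

15


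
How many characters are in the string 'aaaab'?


String: 'aaaab'
Counting characters:
  'a' appears 4 time(s)
  'b' appears 1 time(s)
Total length = 4 + 1 = 5

5


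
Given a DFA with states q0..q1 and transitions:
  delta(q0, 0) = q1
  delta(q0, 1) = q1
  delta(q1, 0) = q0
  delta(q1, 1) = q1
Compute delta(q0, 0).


Looking up transition function:
delta(q0, 0) in the table
Row: q0, Column: 0
Result: q1

q1


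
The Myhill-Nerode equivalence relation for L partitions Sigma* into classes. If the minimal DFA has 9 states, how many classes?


Myhill-Nerode theorem:
Number of equivalence classes = number of states in minimal DFA
Minimal DFA states = 9
Therefore equivalence classes = 9

9


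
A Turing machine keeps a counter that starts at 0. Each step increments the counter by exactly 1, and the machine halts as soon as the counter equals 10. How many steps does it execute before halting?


Counter starts at 0. Counting sequence:
  Step 1: counter = 1
  Step 2: counter = 2
  Step 3: counter = 3
  Step 4: counter = 4
  Step 5: counter = 5
  Step 6: counter = 6
  ...
  Step 10: counter = 10
Counter reached 10 -> halt
Total steps = 10

10


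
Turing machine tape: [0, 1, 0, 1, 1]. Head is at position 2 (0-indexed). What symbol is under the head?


Tape: [0, 1, 0, 1, 1]
Positions: 0 1 2 3 4
Values:    0 1 0 1 1
Head at position 2
tape[2] = 0

0


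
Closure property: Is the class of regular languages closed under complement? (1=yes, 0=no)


Regular languages are closed under all standard operations:
- Union: Yes (product construction)
- Intersection: Yes (product construction)
- Complement: Yes (swap accept/reject)
- Concatenation: Yes (NFA construction)
Operation: complement -> Closed

1


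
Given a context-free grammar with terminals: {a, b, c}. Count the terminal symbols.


Terminal symbols: a, b, c
Counting each: a (#1), b (#2), c (#3)
Total = 3

3


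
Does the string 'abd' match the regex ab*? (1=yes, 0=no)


Pattern: ab*
String: 'abd'
Pattern requires: exactly one 'a' followed by zero or more 'b's
First char is 'a' -> OK
Rest 'bd': all b's? No
Result: 0

0


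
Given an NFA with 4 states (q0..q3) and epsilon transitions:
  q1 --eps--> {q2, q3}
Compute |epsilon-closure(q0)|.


Starting from q0
Initialize closure = {q0}
q0 has no outgoing epsilon transitions -> nothing to add
Final closure: {q0}
Size = 1

1


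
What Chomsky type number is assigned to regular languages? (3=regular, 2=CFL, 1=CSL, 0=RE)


Chomsky hierarchy levels:
  Type 3: Regular (DFA/NFA/regex)
  Type 2: Context-free (PDA)
  Type 1: Context-sensitive
  Type 0: Recursively enumerable (TM)
'regular' corresponds to Type 3

3


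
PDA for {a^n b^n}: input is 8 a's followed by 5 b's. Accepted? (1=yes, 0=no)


Language requires equal numbers of a's and b's
PDA pushes for each 'a', pops for each 'b'
Number of a's = 8
Number of b's = 5
8 != 5 -> Reject

0


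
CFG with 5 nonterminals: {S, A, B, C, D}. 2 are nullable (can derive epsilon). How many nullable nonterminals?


Nonterminals: {S, A, B, C, D}
A nonterminal is nullable if it can derive epsilon
Counting nullable nonterminals: 2
Total nullable = 2

2


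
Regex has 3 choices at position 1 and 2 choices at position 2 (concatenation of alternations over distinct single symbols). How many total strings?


First group: 3 alternatives
Second group: 2 alternatives
Concatenation: each choice from group 1 pairs with each from group 2
Total = 3 x 2 = 6

6


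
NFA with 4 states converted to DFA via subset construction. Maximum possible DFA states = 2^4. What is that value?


NFA has 4 states
Subset construction: each DFA state = subset of NFA states
Maximum subsets = 2^4
2^4 = 16

16


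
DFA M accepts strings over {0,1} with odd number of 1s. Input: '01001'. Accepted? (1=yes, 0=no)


DFA has 2 states: q_even (start, accept=no) and q_odd
Processing string '01001' character by character:
  Position 0: read '0', 1-count=0 -> q_even (no change)
  Position 1: read '1', 1-count=1 -> q_odd
  Position 2: read '0', 1-count=1 -> q_odd (no change)
  Position 3: read '0', 1-count=1 -> q_odd (no change)
  Position 4: read '1', 1-count=2 -> q_even
Final state: q_even, total 1s = 2 (even); the DFA requires an odd count -> reject

0


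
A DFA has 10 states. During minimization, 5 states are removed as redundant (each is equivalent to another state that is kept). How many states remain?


Original DFA: 10 states
Redundant states removed: 5
Minimized states = original - removed
= 10 - 5
= 5

5


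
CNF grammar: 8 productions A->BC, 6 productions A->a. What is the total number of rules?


CNF allows two rule forms:
  A -> BC (binary): 8 rules
  A -> a (terminal): 6 rules
Total = 8 + 6 = 14

14


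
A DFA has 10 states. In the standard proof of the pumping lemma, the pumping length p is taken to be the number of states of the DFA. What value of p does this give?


Pumping lemma for regular languages (standard proof):
Take p = |Q|, the number of DFA states.
Any string of length >= |Q| passes through |Q|+1 states while reading its first |Q| symbols,
so by pigeonhole some state repeats, giving the loop that can be pumped.
Here |Q| = 10
Therefore the proof uses p = 10

10


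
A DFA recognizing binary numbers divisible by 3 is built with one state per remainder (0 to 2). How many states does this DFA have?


Divisibility by 3 is tracked via the remainder mod 3: 0, 1, ..., 2
The construction assigns one state to each remainder
Number of remainders = 3

3


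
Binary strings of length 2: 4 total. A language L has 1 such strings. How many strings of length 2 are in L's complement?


Alphabet: {0,1}
String length: 2
Total strings of length 2 = 2^2 = 4
Strings in L = 1
Complement = total - |L|
= 4 - 1
= 3

3


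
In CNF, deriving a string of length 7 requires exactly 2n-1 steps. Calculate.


Chomsky Normal Form derivation:
String length n = 7
Each step either:
  - Splits a nonterminal into two (n-1 such steps)
  - Converts a nonterminal to terminal (n such steps)
Total = (n-1) + n = 2n - 1
= 2(7) - 1
= 14 - 1
= 13

13


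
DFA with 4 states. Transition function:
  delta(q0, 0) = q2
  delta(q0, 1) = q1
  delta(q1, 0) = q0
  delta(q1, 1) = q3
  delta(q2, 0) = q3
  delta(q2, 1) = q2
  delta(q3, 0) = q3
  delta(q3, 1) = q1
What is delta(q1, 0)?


Looking up transition function:
delta(q1, 0) in the table
Row: q1, Column: 0
Result: q0

q0


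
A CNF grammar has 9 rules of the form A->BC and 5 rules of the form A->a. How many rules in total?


CNF allows two rule forms:
  A -> BC (binary): 9 rules
  A -> a (terminal): 5 rules
Total = 9 + 5 = 14

14


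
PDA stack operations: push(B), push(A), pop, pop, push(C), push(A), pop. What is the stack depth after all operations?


Tracing stack operations:
  push(B) -> stack = [B], depth=1
  push(A) -> stack = [B,A], depth=2
  pop -> removed A, stack = [B], depth=1
  pop -> removed B, stack = [], depth=0
  push(C) -> stack = [C], depth=1
  push(A) -> stack = [C,A], depth=2
  pop -> removed A, stack = [C], depth=1
Final depth = 1

1


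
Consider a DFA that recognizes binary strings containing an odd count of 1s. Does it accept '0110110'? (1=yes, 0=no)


DFA has 2 states: q_even (start, accept=no) and q_odd
Processing string '0110110' character by character:
  Position 0: read '0', 1-count=0 -> q_even (no change)
  Position 1: read '1', 1-count=1 -> q_odd
  Position 2: read '1', 1-count=2 -> q_even
  Position 3: read '0', 1-count=2 -> q_even (no change)
  Position 4: read '1', 1-count=3 -> q_odd
  Position 5: read '1', 1-count=4 -> q_even
  Position 6: read '0', 1-count=4 -> q_even (no change)
Final state: q_even, total 1s = 4 (even); the DFA requires an odd count -> reject

0


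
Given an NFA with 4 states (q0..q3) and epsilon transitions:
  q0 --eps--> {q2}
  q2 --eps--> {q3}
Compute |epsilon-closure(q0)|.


Starting from q0
Initialize closure = {q0}
Follow epsilon from q0 -> add q2
Follow epsilon from q2 -> add q3
Final closure: {q0, q2, q3}
Size = 3

3
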